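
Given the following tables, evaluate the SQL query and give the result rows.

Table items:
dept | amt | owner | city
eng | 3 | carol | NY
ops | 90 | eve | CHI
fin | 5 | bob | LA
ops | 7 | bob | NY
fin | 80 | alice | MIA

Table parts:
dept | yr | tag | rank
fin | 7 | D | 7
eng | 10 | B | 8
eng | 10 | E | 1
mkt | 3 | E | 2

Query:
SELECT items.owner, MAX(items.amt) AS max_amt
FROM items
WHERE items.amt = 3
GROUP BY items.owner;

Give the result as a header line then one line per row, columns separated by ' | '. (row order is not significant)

== RESULT ==
items.owner | max_amt
carol | 3

Derivation:
After WHERE (1 rows):
items.dept | items.amt | items.owner | items.city
eng | 3 | carol | NY
After GROUP BY (1 rows):
items.owner | max_amt
carol | 3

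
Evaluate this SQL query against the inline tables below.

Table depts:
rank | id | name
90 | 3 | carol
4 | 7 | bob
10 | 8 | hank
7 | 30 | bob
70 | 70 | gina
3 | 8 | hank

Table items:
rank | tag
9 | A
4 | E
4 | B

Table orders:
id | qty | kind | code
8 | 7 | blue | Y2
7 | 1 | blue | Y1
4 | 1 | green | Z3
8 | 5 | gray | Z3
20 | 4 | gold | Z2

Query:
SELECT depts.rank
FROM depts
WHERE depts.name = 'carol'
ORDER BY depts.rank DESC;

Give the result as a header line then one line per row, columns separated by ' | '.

After WHERE (1 rows):
depts.rank | depts.id | depts.name
90 | 3 | carol
After SELECT (1 rows):
depts.rank
90
After ORDER BY (1 rows):
depts.rank
90

== RESULT ==
depts.rank
90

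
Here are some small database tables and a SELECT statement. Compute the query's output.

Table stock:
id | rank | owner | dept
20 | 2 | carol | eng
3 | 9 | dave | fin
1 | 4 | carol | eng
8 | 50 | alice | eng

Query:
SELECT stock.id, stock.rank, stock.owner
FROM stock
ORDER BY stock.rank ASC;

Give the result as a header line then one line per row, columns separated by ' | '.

== RESULT ==
stock.id | stock.rank | stock.owner
20 | 2 | carol
1 | 4 | carol
3 | 9 | dave
8 | 50 | alice

Derivation:
After SELECT (4 rows):
stock.id | stock.rank | stock.owner
20 | 2 | carol
3 | 9 | dave
1 | 4 | carol
8 | 50 | alice
After ORDER BY (4 rows):
stock.id | stock.rank | stock.owner
20 | 2 | carol
1 | 4 | carol
3 | 9 | dave
8 | 50 | alice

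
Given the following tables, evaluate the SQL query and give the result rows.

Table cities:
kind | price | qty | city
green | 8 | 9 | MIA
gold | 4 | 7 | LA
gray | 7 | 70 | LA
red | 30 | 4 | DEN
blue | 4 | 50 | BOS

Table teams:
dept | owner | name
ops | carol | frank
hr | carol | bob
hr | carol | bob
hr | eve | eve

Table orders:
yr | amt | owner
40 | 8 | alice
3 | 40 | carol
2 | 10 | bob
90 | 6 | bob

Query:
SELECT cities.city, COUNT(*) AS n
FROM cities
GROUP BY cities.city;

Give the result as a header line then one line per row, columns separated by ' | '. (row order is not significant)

After GROUP BY (4 rows):
cities.city | n
MIA | 1
LA | 2
DEN | 1
BOS | 1

== RESULT ==
cities.city | n
MIA | 1
LA | 2
DEN | 1
BOS | 1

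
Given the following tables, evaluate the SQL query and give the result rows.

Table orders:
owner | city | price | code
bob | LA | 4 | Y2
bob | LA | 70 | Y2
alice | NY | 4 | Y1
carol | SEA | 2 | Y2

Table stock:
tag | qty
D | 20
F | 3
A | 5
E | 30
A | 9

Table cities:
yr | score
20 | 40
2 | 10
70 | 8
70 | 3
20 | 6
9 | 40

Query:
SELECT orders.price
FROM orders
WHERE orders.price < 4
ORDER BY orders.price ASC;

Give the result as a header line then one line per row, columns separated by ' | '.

After WHERE (1 rows):
orders.owner | orders.city | orders.price | orders.code
carol | SEA | 2 | Y2
After SELECT (1 rows):
orders.price
2
After ORDER BY (1 rows):
orders.price
2

== RESULT ==
orders.price
2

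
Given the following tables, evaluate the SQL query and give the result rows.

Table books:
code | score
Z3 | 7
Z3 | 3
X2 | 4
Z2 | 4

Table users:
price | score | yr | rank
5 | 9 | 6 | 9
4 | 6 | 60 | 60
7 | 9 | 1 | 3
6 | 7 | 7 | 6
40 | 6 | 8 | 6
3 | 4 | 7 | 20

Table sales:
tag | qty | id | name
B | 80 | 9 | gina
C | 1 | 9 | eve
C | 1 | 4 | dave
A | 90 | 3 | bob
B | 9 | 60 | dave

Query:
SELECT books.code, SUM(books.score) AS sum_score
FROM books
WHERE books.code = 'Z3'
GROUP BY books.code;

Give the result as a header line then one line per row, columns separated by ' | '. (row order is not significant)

After WHERE (2 rows):
books.code | books.score
Z3 | 7
Z3 | 3
After GROUP BY (1 rows):
books.code | sum_score
Z3 | 10

== RESULT ==
books.code | sum_score
Z3 | 10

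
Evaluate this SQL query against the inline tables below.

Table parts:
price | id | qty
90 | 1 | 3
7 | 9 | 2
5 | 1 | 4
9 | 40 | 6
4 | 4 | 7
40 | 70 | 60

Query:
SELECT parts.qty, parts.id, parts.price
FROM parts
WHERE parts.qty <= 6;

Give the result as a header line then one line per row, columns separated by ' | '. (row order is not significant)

== RESULT ==
parts.qty | parts.id | parts.price
3 | 1 | 90
2 | 9 | 7
4 | 1 | 5
6 | 40 | 9

Derivation:
After WHERE (4 rows):
parts.price | parts.id | parts.qty
90 | 1 | 3
7 | 9 | 2
5 | 1 | 4
9 | 40 | 6
After SELECT (4 rows):
parts.qty | parts.id | parts.price
3 | 1 | 90
2 | 9 | 7
4 | 1 | 5
6 | 40 | 9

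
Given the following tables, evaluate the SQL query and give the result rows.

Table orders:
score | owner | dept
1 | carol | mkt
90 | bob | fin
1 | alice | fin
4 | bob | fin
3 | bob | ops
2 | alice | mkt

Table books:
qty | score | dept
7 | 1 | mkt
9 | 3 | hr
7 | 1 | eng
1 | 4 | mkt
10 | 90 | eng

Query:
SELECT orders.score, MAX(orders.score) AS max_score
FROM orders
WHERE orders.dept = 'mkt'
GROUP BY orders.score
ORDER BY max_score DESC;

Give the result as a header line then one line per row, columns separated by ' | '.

== RESULT ==
orders.score | max_score
2 | 2
1 | 1

Derivation:
After WHERE (2 rows):
orders.score | orders.owner | orders.dept
1 | carol | mkt
2 | alice | mkt
After GROUP BY (2 rows):
orders.score | max_score
1 | 1
2 | 2
After ORDER BY (2 rows):
orders.score | max_score
2 | 2
1 | 1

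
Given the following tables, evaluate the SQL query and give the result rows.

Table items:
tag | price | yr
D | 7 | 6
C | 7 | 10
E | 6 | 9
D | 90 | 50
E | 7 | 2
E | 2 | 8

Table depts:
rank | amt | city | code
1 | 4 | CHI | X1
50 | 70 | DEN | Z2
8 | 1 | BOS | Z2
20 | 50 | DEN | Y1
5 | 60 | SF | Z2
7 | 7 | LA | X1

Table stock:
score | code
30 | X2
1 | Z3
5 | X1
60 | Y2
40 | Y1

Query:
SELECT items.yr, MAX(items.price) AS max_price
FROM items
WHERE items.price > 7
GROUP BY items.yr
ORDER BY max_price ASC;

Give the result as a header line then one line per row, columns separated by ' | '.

After WHERE (1 rows):
items.tag | items.price | items.yr
D | 90 | 50
After GROUP BY (1 rows):
items.yr | max_price
50 | 90
After ORDER BY (1 rows):
items.yr | max_price
50 | 90

== RESULT ==
items.yr | max_price
50 | 90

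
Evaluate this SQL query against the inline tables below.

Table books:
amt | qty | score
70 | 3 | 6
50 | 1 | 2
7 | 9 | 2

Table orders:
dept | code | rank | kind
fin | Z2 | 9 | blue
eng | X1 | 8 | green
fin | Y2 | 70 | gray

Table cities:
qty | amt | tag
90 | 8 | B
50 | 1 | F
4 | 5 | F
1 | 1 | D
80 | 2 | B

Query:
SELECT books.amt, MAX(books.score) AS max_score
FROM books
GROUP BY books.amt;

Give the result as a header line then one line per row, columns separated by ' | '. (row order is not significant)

== RESULT ==
books.amt | max_score
70 | 6
50 | 2
7 | 2

Derivation:
After GROUP BY (3 rows):
books.amt | max_score
70 | 6
50 | 2
7 | 2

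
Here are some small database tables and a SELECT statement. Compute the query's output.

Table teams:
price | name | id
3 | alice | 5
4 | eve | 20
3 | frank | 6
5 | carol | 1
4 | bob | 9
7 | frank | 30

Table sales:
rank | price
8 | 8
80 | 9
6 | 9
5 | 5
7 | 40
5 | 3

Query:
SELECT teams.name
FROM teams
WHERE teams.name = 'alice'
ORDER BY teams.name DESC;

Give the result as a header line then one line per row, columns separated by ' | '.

== RESULT ==
teams.name
alice

Derivation:
After WHERE (1 rows):
teams.price | teams.name | teams.id
3 | alice | 5
After SELECT (1 rows):
teams.name
alice
After ORDER BY (1 rows):
teams.name
alice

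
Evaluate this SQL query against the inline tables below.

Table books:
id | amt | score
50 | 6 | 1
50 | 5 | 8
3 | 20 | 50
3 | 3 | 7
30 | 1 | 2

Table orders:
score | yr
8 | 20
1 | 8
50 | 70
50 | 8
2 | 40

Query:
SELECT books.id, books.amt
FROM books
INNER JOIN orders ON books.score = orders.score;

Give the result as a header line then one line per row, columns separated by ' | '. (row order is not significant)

== RESULT ==
books.id | books.amt
50 | 6
50 | 5
3 | 20
3 | 20
30 | 1

Derivation:
After JOIN orders (5 rows):
books.id | books.amt | books.score | orders.score | orders.yr
50 | 6 | 1 | 1 | 8
50 | 5 | 8 | 8 | 20
3 | 20 | 50 | 50 | 70
3 | 20 | 50 | 50 | 8
30 | 1 | 2 | 2 | 40
After SELECT (5 rows):
books.id | books.amt
50 | 6
50 | 5
3 | 20
3 | 20
30 | 1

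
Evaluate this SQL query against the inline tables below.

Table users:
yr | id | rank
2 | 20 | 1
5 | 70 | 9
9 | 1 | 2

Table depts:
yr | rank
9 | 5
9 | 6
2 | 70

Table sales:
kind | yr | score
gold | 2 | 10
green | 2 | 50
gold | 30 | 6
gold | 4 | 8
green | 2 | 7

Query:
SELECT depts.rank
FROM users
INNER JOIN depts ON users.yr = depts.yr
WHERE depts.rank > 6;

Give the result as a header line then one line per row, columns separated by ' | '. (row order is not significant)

== RESULT ==
depts.rank
70

Derivation:
After JOIN depts (3 rows):
users.yr | users.id | users.rank | depts.yr | depts.rank
2 | 20 | 1 | 2 | 70
9 | 1 | 2 | 9 | 5
9 | 1 | 2 | 9 | 6
After WHERE (1 rows):
users.yr | users.id | users.rank | depts.yr | depts.rank
2 | 20 | 1 | 2 | 70
After SELECT (1 rows):
depts.rank
70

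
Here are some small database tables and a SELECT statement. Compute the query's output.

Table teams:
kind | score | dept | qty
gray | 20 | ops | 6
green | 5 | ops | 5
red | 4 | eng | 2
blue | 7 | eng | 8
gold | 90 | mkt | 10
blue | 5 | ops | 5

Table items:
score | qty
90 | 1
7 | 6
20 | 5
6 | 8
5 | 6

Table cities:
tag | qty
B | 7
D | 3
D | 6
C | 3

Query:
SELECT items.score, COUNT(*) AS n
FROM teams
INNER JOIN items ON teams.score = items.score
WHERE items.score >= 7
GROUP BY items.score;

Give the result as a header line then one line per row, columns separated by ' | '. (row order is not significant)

== RESULT ==
items.score | n
20 | 1
7 | 1
90 | 1

Derivation:
After JOIN items (5 rows):
teams.kind | teams.score | teams.dept | teams.qty | items.score | items.qty
gray | 20 | ops | 6 | 20 | 5
green | 5 | ops | 5 | 5 | 6
blue | 7 | eng | 8 | 7 | 6
gold | 90 | mkt | 10 | 90 | 1
blue | 5 | ops | 5 | 5 | 6
After WHERE (3 rows):
teams.kind | teams.score | teams.dept | teams.qty | items.score | items.qty
gray | 20 | ops | 6 | 20 | 5
blue | 7 | eng | 8 | 7 | 6
gold | 90 | mkt | 10 | 90 | 1
After GROUP BY (3 rows):
items.score | n
20 | 1
7 | 1
90 | 1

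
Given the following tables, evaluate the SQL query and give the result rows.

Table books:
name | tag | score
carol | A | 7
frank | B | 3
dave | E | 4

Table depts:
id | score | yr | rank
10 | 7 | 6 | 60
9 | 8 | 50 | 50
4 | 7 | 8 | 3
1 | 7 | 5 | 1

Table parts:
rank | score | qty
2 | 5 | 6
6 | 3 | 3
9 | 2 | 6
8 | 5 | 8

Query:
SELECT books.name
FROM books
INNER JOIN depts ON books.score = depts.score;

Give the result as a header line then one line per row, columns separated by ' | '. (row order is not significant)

After JOIN depts (3 rows):
books.name | books.tag | books.score | depts.id | depts.score | depts.yr | depts.rank
carol | A | 7 | 10 | 7 | 6 | 60
carol | A | 7 | 4 | 7 | 8 | 3
carol | A | 7 | 1 | 7 | 5 | 1
After SELECT (3 rows):
books.name
carol
carol
carol

== RESULT ==
books.name
carol
carol
carol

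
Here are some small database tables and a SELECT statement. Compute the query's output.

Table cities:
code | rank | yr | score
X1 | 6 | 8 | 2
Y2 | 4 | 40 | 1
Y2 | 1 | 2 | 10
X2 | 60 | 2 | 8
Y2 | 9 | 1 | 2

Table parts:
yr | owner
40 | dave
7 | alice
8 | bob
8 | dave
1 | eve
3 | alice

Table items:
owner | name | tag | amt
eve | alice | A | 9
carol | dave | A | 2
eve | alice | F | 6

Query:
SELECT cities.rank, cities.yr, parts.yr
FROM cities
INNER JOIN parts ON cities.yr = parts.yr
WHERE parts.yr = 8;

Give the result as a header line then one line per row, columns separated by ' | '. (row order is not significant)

== RESULT ==
cities.rank | cities.yr | parts.yr
6 | 8 | 8
6 | 8 | 8

Derivation:
After JOIN parts (4 rows):
cities.code | cities.rank | cities.yr | cities.score | parts.yr | parts.owner
X1 | 6 | 8 | 2 | 8 | bob
X1 | 6 | 8 | 2 | 8 | dave
Y2 | 4 | 40 | 1 | 40 | dave
Y2 | 9 | 1 | 2 | 1 | eve
After WHERE (2 rows):
cities.code | cities.rank | cities.yr | cities.score | parts.yr | parts.owner
X1 | 6 | 8 | 2 | 8 | bob
X1 | 6 | 8 | 2 | 8 | dave
After SELECT (2 rows):
cities.rank | cities.yr | parts.yr
6 | 8 | 8
6 | 8 | 8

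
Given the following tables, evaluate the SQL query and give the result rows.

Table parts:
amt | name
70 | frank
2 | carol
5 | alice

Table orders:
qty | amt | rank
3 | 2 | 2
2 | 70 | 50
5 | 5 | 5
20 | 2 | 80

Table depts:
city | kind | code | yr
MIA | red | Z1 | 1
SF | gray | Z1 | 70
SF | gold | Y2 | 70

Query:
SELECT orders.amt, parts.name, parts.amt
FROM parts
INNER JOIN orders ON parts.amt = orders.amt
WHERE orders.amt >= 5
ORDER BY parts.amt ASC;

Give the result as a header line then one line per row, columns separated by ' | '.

== RESULT ==
orders.amt | parts.name | parts.amt
5 | alice | 5
70 | frank | 70

Derivation:
After JOIN orders (4 rows):
parts.amt | parts.name | orders.qty | orders.amt | orders.rank
70 | frank | 2 | 70 | 50
2 | carol | 3 | 2 | 2
2 | carol | 20 | 2 | 80
5 | alice | 5 | 5 | 5
After WHERE (2 rows):
parts.amt | parts.name | orders.qty | orders.amt | orders.rank
70 | frank | 2 | 70 | 50
5 | alice | 5 | 5 | 5
After SELECT (2 rows):
orders.amt | parts.name | parts.amt
70 | frank | 70
5 | alice | 5
After ORDER BY (2 rows):
orders.amt | parts.name | parts.amt
5 | alice | 5
70 | frank | 70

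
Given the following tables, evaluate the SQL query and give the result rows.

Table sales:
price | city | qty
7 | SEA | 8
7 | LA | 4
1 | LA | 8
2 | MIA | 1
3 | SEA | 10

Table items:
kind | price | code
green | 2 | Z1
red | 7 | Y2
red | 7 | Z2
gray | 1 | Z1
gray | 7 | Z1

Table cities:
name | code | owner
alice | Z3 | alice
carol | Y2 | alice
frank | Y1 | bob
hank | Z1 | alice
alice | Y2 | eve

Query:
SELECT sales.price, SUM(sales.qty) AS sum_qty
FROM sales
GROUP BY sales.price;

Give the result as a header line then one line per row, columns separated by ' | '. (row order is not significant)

After GROUP BY (4 rows):
sales.price | sum_qty
7 | 12
1 | 8
2 | 1
3 | 10

== RESULT ==
sales.price | sum_qty
7 | 12
1 | 8
2 | 1
3 | 10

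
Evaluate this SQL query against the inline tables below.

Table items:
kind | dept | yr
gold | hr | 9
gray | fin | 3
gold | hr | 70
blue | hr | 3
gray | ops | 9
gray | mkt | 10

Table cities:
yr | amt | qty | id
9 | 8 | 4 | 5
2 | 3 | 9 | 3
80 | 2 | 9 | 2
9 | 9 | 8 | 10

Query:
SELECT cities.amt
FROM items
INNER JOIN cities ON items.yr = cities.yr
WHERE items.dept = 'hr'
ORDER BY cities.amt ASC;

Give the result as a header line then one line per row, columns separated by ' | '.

After JOIN cities (4 rows):
items.kind | items.dept | items.yr | cities.yr | cities.amt | cities.qty | cities.id
gold | hr | 9 | 9 | 8 | 4 | 5
gold | hr | 9 | 9 | 9 | 8 | 10
gray | ops | 9 | 9 | 8 | 4 | 5
gray | ops | 9 | 9 | 9 | 8 | 10
After WHERE (2 rows):
items.kind | items.dept | items.yr | cities.yr | cities.amt | cities.qty | cities.id
gold | hr | 9 | 9 | 8 | 4 | 5
gold | hr | 9 | 9 | 9 | 8 | 10
After SELECT (2 rows):
cities.amt
8
9
After ORDER BY (2 rows):
cities.amt
8
9

== RESULT ==
cities.amt
8
9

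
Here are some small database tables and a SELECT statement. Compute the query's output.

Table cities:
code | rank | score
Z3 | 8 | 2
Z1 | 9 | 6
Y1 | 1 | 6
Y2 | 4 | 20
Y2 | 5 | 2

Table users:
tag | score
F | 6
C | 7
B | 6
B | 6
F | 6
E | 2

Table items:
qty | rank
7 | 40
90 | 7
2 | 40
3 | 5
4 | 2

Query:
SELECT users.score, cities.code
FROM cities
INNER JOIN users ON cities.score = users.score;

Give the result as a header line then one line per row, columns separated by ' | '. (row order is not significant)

== RESULT ==
users.score | cities.code
2 | Z3
6 | Z1
6 | Z1
6 | Z1
6 | Z1
6 | Y1
6 | Y1
6 | Y1
6 | Y1
2 | Y2

Derivation:
After JOIN users (10 rows):
cities.code | cities.rank | cities.score | users.tag | users.score
Z3 | 8 | 2 | E | 2
Z1 | 9 | 6 | F | 6
Z1 | 9 | 6 | B | 6
Z1 | 9 | 6 | B | 6
Z1 | 9 | 6 | F | 6
Y1 | 1 | 6 | F | 6
Y1 | 1 | 6 | B | 6
Y1 | 1 | 6 | B | 6
Y1 | 1 | 6 | F | 6
Y2 | 5 | 2 | E | 2
After SELECT (10 rows):
users.score | cities.code
2 | Z3
6 | Z1
6 | Z1
6 | Z1
6 | Z1
6 | Y1
6 | Y1
6 | Y1
6 | Y1
2 | Y2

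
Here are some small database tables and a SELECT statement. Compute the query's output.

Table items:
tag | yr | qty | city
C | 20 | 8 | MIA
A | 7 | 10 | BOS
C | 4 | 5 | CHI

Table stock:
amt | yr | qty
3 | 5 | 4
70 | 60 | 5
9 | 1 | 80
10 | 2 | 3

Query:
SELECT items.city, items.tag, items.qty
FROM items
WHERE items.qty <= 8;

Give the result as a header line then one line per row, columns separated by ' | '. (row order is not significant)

After WHERE (2 rows):
items.tag | items.yr | items.qty | items.city
C | 20 | 8 | MIA
C | 4 | 5 | CHI
After SELECT (2 rows):
items.city | items.tag | items.qty
MIA | C | 8
CHI | C | 5

== RESULT ==
items.city | items.tag | items.qty
MIA | C | 8
CHI | C | 5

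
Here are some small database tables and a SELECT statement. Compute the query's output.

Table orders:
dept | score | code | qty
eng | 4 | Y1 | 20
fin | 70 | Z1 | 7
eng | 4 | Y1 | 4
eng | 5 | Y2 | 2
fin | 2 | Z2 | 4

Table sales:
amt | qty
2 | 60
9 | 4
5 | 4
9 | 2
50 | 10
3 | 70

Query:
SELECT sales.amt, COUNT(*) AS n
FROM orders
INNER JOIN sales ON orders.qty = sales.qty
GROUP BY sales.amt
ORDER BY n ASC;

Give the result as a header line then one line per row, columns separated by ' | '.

After JOIN sales (5 rows):
orders.dept | orders.score | orders.code | orders.qty | sales.amt | sales.qty
eng | 4 | Y1 | 4 | 9 | 4
eng | 4 | Y1 | 4 | 5 | 4
eng | 5 | Y2 | 2 | 9 | 2
fin | 2 | Z2 | 4 | 9 | 4
fin | 2 | Z2 | 4 | 5 | 4
After GROUP BY (2 rows):
sales.amt | n
9 | 3
5 | 2
After ORDER BY (2 rows):
sales.amt | n
5 | 2
9 | 3

== RESULT ==
sales.amt | n
5 | 2
9 | 3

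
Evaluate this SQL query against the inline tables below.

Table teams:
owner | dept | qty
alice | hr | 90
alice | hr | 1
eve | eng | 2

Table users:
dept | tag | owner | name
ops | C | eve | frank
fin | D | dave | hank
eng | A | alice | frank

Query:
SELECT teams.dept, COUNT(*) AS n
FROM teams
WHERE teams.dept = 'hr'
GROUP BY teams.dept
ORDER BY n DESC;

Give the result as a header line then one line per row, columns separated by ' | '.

After WHERE (2 rows):
teams.owner | teams.dept | teams.qty
alice | hr | 90
alice | hr | 1
After GROUP BY (1 rows):
teams.dept | n
hr | 2
After ORDER BY (1 rows):
teams.dept | n
hr | 2

== RESULT ==
teams.dept | n
hr | 2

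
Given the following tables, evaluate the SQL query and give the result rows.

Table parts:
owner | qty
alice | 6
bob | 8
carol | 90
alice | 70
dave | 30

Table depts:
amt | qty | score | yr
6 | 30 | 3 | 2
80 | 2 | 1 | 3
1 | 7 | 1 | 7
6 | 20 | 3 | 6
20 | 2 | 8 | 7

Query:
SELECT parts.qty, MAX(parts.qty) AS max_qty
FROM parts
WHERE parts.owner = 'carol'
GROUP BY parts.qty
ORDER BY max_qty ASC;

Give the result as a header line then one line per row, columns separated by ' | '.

== RESULT ==
parts.qty | max_qty
90 | 90

Derivation:
After WHERE (1 rows):
parts.owner | parts.qty
carol | 90
After GROUP BY (1 rows):
parts.qty | max_qty
90 | 90
After ORDER BY (1 rows):
parts.qty | max_qty
90 | 90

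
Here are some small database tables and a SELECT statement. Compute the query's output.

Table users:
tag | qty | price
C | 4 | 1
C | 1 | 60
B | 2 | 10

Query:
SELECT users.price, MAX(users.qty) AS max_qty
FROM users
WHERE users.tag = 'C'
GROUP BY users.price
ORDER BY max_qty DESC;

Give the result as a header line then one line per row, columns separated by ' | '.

After WHERE (2 rows):
users.tag | users.qty | users.price
C | 4 | 1
C | 1 | 60
After GROUP BY (2 rows):
users.price | max_qty
1 | 4
60 | 1
After ORDER BY (2 rows):
users.price | max_qty
1 | 4
60 | 1

== RESULT ==
users.price | max_qty
1 | 4
60 | 1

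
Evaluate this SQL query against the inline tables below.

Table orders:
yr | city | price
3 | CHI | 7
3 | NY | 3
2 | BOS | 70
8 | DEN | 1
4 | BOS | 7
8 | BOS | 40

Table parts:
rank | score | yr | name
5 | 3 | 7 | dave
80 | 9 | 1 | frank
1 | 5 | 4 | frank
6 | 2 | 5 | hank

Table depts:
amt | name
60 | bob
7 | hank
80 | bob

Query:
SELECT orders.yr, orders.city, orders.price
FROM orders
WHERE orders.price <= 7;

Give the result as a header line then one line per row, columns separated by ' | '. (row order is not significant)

== RESULT ==
orders.yr | orders.city | orders.price
3 | CHI | 7
3 | NY | 3
8 | DEN | 1
4 | BOS | 7

Derivation:
After WHERE (4 rows):
orders.yr | orders.city | orders.price
3 | CHI | 7
3 | NY | 3
8 | DEN | 1
4 | BOS | 7
After SELECT (4 rows):
orders.yr | orders.city | orders.price
3 | CHI | 7
3 | NY | 3
8 | DEN | 1
4 | BOS | 7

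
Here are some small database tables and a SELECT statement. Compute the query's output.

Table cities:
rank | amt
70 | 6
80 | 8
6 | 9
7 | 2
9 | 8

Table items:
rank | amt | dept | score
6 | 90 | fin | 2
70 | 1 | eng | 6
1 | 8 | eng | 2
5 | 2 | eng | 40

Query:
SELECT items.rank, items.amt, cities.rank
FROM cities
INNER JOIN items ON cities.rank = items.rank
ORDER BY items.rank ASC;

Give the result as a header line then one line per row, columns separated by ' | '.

After JOIN items (2 rows):
cities.rank | cities.amt | items.rank | items.amt | items.dept | items.score
70 | 6 | 70 | 1 | eng | 6
6 | 9 | 6 | 90 | fin | 2
After SELECT (2 rows):
items.rank | items.amt | cities.rank
70 | 1 | 70
6 | 90 | 6
After ORDER BY (2 rows):
items.rank | items.amt | cities.rank
6 | 90 | 6
70 | 1 | 70

== RESULT ==
items.rank | items.amt | cities.rank
6 | 90 | 6
70 | 1 | 70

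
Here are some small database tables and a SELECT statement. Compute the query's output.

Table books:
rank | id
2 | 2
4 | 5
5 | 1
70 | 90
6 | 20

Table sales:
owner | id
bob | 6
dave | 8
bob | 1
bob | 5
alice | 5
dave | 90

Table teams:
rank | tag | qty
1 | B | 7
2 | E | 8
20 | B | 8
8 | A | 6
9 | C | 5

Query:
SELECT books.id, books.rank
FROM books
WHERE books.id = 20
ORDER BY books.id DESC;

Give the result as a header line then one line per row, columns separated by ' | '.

After WHERE (1 rows):
books.rank | books.id
6 | 20
After SELECT (1 rows):
books.id | books.rank
20 | 6
After ORDER BY (1 rows):
books.id | books.rank
20 | 6

== RESULT ==
books.id | books.rank
20 | 6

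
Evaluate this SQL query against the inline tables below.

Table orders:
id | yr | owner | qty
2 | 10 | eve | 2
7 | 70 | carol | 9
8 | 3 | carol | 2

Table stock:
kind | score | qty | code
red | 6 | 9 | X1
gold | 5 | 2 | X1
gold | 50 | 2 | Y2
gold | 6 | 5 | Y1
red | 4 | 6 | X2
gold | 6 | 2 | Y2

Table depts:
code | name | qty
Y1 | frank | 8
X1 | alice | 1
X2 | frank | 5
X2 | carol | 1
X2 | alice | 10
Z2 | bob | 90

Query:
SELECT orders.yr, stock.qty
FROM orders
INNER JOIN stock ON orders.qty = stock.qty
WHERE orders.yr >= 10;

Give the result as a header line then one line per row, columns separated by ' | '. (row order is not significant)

== RESULT ==
orders.yr | stock.qty
10 | 2
10 | 2
10 | 2
70 | 9

Derivation:
After JOIN stock (7 rows):
orders.id | orders.yr | orders.owner | orders.qty | stock.kind | stock.score | stock.qty | stock.code
2 | 10 | eve | 2 | gold | 5 | 2 | X1
2 | 10 | eve | 2 | gold | 50 | 2 | Y2
2 | 10 | eve | 2 | gold | 6 | 2 | Y2
7 | 70 | carol | 9 | red | 6 | 9 | X1
8 | 3 | carol | 2 | gold | 5 | 2 | X1
8 | 3 | carol | 2 | gold | 50 | 2 | Y2
8 | 3 | carol | 2 | gold | 6 | 2 | Y2
After WHERE (4 rows):
orders.id | orders.yr | orders.owner | orders.qty | stock.kind | stock.score | stock.qty | stock.code
2 | 10 | eve | 2 | gold | 5 | 2 | X1
2 | 10 | eve | 2 | gold | 50 | 2 | Y2
2 | 10 | eve | 2 | gold | 6 | 2 | Y2
7 | 70 | carol | 9 | red | 6 | 9 | X1
After SELECT (4 rows):
orders.yr | stock.qty
10 | 2
10 | 2
10 | 2
70 | 9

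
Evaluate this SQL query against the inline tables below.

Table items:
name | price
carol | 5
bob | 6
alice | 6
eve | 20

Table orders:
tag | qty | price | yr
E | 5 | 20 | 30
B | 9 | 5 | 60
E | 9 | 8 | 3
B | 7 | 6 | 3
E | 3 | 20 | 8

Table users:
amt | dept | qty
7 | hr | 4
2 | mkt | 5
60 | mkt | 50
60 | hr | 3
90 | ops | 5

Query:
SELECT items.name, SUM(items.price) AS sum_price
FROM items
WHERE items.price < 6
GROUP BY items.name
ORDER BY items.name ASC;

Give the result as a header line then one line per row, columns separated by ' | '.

After WHERE (1 rows):
items.name | items.price
carol | 5
After GROUP BY (1 rows):
items.name | sum_price
carol | 5
After ORDER BY (1 rows):
items.name | sum_price
carol | 5

== RESULT ==
items.name | sum_price
carol | 5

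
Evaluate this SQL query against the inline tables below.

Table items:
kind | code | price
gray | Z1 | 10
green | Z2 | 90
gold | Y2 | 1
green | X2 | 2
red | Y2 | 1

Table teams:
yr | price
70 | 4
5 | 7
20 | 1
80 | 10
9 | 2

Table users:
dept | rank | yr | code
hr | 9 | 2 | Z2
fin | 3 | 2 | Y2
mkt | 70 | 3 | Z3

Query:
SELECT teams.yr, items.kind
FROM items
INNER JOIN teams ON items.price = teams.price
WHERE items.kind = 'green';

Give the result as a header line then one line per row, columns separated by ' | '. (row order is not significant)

== RESULT ==
teams.yr | items.kind
9 | green

Derivation:
After JOIN teams (4 rows):
items.kind | items.code | items.price | teams.yr | teams.price
gray | Z1 | 10 | 80 | 10
gold | Y2 | 1 | 20 | 1
green | X2 | 2 | 9 | 2
red | Y2 | 1 | 20 | 1
After WHERE (1 rows):
items.kind | items.code | items.price | teams.yr | teams.price
green | X2 | 2 | 9 | 2
After SELECT (1 rows):
teams.yr | items.kind
9 | green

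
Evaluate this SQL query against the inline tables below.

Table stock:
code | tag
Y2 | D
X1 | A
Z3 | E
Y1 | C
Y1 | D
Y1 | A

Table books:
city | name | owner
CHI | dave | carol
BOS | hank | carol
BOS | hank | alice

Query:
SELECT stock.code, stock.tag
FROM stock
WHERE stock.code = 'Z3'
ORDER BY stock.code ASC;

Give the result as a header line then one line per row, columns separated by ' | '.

After WHERE (1 rows):
stock.code | stock.tag
Z3 | E
After SELECT (1 rows):
stock.code | stock.tag
Z3 | E
After ORDER BY (1 rows):
stock.code | stock.tag
Z3 | E

== RESULT ==
stock.code | stock.tag
Z3 | E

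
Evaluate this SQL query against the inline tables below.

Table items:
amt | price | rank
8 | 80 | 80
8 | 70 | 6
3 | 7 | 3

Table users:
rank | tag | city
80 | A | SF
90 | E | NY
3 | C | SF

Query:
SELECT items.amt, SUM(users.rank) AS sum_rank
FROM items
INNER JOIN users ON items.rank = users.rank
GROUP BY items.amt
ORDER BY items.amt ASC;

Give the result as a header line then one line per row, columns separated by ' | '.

== RESULT ==
items.amt | sum_rank
3 | 3
8 | 80

Derivation:
After JOIN users (2 rows):
items.amt | items.price | items.rank | users.rank | users.tag | users.city
8 | 80 | 80 | 80 | A | SF
3 | 7 | 3 | 3 | C | SF
After GROUP BY (2 rows):
items.amt | sum_rank
8 | 80
3 | 3
After ORDER BY (2 rows):
items.amt | sum_rank
3 | 3
8 | 80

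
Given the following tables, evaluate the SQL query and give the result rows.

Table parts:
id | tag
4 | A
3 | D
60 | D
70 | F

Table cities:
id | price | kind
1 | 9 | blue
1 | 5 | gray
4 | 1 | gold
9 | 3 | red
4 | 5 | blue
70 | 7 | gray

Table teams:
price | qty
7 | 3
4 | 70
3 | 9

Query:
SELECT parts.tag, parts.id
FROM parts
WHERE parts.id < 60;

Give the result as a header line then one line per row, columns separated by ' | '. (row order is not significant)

== RESULT ==
parts.tag | parts.id
A | 4
D | 3

Derivation:
After WHERE (2 rows):
parts.id | parts.tag
4 | A
3 | D
After SELECT (2 rows):
parts.tag | parts.id
A | 4
D | 3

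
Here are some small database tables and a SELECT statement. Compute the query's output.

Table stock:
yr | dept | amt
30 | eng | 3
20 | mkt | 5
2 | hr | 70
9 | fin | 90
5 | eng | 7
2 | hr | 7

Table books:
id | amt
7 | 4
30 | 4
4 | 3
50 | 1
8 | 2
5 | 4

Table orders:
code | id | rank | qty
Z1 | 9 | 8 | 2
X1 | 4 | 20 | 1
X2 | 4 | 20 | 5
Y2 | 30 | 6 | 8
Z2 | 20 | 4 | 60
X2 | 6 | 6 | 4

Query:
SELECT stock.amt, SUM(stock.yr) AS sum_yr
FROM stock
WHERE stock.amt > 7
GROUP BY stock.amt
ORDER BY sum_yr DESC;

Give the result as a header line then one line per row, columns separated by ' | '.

== RESULT ==
stock.amt | sum_yr
90 | 9
70 | 2

Derivation:
After WHERE (2 rows):
stock.yr | stock.dept | stock.amt
2 | hr | 70
9 | fin | 90
After GROUP BY (2 rows):
stock.amt | sum_yr
70 | 2
90 | 9
After ORDER BY (2 rows):
stock.amt | sum_yr
90 | 9
70 | 2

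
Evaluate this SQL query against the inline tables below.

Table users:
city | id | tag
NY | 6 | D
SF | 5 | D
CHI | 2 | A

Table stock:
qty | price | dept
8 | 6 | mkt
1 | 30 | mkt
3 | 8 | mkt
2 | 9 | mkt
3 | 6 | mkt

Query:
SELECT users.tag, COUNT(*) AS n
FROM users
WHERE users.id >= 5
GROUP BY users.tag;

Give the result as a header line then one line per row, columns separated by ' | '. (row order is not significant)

After WHERE (2 rows):
users.city | users.id | users.tag
NY | 6 | D
SF | 5 | D
After GROUP BY (1 rows):
users.tag | n
D | 2

== RESULT ==
users.tag | n
D | 2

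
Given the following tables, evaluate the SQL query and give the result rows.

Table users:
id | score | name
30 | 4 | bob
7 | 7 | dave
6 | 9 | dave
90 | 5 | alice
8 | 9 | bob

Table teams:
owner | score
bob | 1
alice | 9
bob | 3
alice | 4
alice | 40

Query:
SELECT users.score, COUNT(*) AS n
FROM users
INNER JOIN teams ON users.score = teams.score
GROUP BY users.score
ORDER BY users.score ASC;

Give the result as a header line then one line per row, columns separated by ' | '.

== RESULT ==
users.score | n
4 | 1
9 | 2

Derivation:
After JOIN teams (3 rows):
users.id | users.score | users.name | teams.owner | teams.score
30 | 4 | bob | alice | 4
6 | 9 | dave | alice | 9
8 | 9 | bob | alice | 9
After GROUP BY (2 rows):
users.score | n
4 | 1
9 | 2
After ORDER BY (2 rows):
users.score | n
4 | 1
9 | 2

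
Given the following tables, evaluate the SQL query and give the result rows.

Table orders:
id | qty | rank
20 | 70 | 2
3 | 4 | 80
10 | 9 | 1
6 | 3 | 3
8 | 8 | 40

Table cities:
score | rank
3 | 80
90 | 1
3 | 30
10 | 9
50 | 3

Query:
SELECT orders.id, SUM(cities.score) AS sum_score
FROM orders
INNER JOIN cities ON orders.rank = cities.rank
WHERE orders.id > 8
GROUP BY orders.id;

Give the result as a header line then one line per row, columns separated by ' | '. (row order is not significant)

== RESULT ==
orders.id | sum_score
10 | 90

Derivation:
After JOIN cities (3 rows):
orders.id | orders.qty | orders.rank | cities.score | cities.rank
3 | 4 | 80 | 3 | 80
10 | 9 | 1 | 90 | 1
6 | 3 | 3 | 50 | 3
After WHERE (1 rows):
orders.id | orders.qty | orders.rank | cities.score | cities.rank
10 | 9 | 1 | 90 | 1
After GROUP BY (1 rows):
orders.id | sum_score
10 | 90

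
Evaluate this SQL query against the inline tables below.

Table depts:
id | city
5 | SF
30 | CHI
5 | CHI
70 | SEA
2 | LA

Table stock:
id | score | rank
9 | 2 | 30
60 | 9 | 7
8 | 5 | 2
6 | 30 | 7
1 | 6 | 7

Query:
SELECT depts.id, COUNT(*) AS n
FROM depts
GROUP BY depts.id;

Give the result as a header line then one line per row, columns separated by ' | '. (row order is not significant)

After GROUP BY (4 rows):
depts.id | n
5 | 2
30 | 1
70 | 1
2 | 1

== RESULT ==
depts.id | n
5 | 2
30 | 1
70 | 1
2 | 1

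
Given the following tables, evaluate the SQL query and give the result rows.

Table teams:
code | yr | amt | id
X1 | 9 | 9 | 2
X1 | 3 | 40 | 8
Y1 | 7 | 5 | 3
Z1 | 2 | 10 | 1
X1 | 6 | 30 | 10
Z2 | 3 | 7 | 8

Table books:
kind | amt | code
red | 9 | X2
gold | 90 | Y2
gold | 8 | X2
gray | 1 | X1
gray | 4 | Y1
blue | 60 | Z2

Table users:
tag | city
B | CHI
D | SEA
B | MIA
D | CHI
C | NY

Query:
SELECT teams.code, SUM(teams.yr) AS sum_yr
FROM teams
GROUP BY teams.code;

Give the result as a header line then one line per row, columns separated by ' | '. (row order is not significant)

After GROUP BY (4 rows):
teams.code | sum_yr
X1 | 18
Y1 | 7
Z1 | 2
Z2 | 3

== RESULT ==
teams.code | sum_yr
X1 | 18
Y1 | 7
Z1 | 2
Z2 | 3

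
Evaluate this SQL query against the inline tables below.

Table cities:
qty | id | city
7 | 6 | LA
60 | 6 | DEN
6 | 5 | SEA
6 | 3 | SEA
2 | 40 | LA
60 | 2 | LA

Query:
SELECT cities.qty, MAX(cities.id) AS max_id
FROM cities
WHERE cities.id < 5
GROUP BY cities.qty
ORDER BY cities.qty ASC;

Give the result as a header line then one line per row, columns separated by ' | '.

== RESULT ==
cities.qty | max_id
6 | 3
60 | 2

Derivation:
After WHERE (2 rows):
cities.qty | cities.id | cities.city
6 | 3 | SEA
60 | 2 | LA
After GROUP BY (2 rows):
cities.qty | max_id
6 | 3
60 | 2
After ORDER BY (2 rows):
cities.qty | max_id
6 | 3
60 | 2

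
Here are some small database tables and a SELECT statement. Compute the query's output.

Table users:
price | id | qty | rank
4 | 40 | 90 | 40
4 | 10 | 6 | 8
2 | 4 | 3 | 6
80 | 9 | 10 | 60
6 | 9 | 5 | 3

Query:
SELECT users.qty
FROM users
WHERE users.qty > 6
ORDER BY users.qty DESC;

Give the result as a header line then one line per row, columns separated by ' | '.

After WHERE (2 rows):
users.price | users.id | users.qty | users.rank
4 | 40 | 90 | 40
80 | 9 | 10 | 60
After SELECT (2 rows):
users.qty
90
10
After ORDER BY (2 rows):
users.qty
90
10

== RESULT ==
users.qty
90
10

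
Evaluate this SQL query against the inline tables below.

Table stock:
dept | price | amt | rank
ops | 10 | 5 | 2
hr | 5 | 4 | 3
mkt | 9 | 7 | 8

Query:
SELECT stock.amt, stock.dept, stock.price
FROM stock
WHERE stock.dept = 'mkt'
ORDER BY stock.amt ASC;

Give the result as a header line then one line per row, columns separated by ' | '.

After WHERE (1 rows):
stock.dept | stock.price | stock.amt | stock.rank
mkt | 9 | 7 | 8
After SELECT (1 rows):
stock.amt | stock.dept | stock.price
7 | mkt | 9
After ORDER BY (1 rows):
stock.amt | stock.dept | stock.price
7 | mkt | 9

== RESULT ==
stock.amt | stock.dept | stock.price
7 | mkt | 9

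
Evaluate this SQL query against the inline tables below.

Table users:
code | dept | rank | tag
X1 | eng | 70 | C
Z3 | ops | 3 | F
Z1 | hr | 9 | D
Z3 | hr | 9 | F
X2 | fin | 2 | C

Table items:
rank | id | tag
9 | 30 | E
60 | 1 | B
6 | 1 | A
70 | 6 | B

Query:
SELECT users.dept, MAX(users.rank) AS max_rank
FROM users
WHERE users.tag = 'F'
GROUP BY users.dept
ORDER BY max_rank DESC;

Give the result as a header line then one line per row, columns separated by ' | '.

== RESULT ==
users.dept | max_rank
hr | 9
ops | 3

Derivation:
After WHERE (2 rows):
users.code | users.dept | users.rank | users.tag
Z3 | ops | 3 | F
Z3 | hr | 9 | F
After GROUP BY (2 rows):
users.dept | max_rank
ops | 3
hr | 9
After ORDER BY (2 rows):
users.dept | max_rank
hr | 9
ops | 3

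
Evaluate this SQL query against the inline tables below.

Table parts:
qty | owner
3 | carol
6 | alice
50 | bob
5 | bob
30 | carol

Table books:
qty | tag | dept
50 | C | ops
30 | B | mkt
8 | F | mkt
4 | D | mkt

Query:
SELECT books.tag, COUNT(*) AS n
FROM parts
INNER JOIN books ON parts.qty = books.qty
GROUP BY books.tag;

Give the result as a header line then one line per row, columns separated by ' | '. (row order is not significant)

== RESULT ==
books.tag | n
C | 1
B | 1

Derivation:
After JOIN books (2 rows):
parts.qty | parts.owner | books.qty | books.tag | books.dept
50 | bob | 50 | C | ops
30 | carol | 30 | B | mkt
After GROUP BY (2 rows):
books.tag | n
C | 1
B | 1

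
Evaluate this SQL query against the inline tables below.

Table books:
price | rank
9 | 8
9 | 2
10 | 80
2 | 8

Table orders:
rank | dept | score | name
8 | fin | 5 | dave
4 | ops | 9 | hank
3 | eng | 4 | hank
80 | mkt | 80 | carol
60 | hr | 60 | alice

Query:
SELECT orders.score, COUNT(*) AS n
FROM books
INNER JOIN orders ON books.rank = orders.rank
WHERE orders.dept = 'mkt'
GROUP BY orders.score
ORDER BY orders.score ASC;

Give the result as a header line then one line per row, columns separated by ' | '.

After JOIN orders (3 rows):
books.price | books.rank | orders.rank | orders.dept | orders.score | orders.name
9 | 8 | 8 | fin | 5 | dave
10 | 80 | 80 | mkt | 80 | carol
2 | 8 | 8 | fin | 5 | dave
After WHERE (1 rows):
books.price | books.rank | orders.rank | orders.dept | orders.score | orders.name
10 | 80 | 80 | mkt | 80 | carol
After GROUP BY (1 rows):
orders.score | n
80 | 1
After ORDER BY (1 rows):
orders.score | n
80 | 1

== RESULT ==
orders.score | n
80 | 1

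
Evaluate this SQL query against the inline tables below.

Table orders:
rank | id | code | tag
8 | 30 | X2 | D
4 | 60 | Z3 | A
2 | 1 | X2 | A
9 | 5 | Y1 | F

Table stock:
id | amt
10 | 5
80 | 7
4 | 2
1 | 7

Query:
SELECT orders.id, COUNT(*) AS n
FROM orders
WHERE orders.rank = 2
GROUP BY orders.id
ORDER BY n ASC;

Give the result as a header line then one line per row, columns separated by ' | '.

After WHERE (1 rows):
orders.rank | orders.id | orders.code | orders.tag
2 | 1 | X2 | A
After GROUP BY (1 rows):
orders.id | n
1 | 1
After ORDER BY (1 rows):
orders.id | n
1 | 1

== RESULT ==
orders.id | n
1 | 1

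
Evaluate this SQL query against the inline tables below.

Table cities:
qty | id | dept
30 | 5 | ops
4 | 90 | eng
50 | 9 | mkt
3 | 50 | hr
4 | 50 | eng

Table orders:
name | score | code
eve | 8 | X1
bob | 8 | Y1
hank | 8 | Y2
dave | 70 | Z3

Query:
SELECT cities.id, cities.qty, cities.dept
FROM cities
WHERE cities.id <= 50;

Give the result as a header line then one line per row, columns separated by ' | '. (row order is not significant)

== RESULT ==
cities.id | cities.qty | cities.dept
5 | 30 | ops
9 | 50 | mkt
50 | 3 | hr
50 | 4 | eng

Derivation:
After WHERE (4 rows):
cities.qty | cities.id | cities.dept
30 | 5 | ops
50 | 9 | mkt
3 | 50 | hr
4 | 50 | eng
After SELECT (4 rows):
cities.id | cities.qty | cities.dept
5 | 30 | ops
9 | 50 | mkt
50 | 3 | hr
50 | 4 | eng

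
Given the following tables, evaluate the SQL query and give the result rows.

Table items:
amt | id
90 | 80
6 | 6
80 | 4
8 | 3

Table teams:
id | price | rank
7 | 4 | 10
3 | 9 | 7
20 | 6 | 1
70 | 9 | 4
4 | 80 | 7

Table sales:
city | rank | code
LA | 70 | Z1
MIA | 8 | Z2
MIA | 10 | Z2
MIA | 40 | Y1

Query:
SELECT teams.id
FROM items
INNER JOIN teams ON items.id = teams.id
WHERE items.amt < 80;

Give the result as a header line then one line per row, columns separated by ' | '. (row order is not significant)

== RESULT ==
teams.id
3

Derivation:
After JOIN teams (2 rows):
items.amt | items.id | teams.id | teams.price | teams.rank
80 | 4 | 4 | 80 | 7
8 | 3 | 3 | 9 | 7
After WHERE (1 rows):
items.amt | items.id | teams.id | teams.price | teams.rank
8 | 3 | 3 | 9 | 7
After SELECT (1 rows):
teams.id
3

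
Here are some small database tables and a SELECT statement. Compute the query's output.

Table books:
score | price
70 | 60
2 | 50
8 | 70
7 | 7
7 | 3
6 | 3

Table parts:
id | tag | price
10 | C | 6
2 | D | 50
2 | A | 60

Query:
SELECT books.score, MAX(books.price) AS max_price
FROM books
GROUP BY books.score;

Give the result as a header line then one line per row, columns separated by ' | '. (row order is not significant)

== RESULT ==
books.score | max_price
70 | 60
2 | 50
8 | 70
7 | 7
6 | 3

Derivation:
After GROUP BY (5 rows):
books.score | max_price
70 | 60
2 | 50
8 | 70
7 | 7
6 | 3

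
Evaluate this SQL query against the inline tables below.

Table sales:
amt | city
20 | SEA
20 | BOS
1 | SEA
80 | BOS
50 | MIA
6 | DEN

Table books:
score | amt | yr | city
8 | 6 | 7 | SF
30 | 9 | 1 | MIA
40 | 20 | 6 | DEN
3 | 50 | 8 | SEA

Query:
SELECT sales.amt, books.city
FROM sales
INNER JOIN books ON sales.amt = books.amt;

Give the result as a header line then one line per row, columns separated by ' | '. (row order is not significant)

== RESULT ==
sales.amt | books.city
20 | DEN
20 | DEN
50 | SEA
6 | SF

Derivation:
After JOIN books (4 rows):
sales.amt | sales.city | books.score | books.amt | books.yr | books.city
20 | SEA | 40 | 20 | 6 | DEN
20 | BOS | 40 | 20 | 6 | DEN
50 | MIA | 3 | 50 | 8 | SEA
6 | DEN | 8 | 6 | 7 | SF
After SELECT (4 rows):
sales.amt | books.city
20 | DEN
20 | DEN
50 | SEA
6 | SF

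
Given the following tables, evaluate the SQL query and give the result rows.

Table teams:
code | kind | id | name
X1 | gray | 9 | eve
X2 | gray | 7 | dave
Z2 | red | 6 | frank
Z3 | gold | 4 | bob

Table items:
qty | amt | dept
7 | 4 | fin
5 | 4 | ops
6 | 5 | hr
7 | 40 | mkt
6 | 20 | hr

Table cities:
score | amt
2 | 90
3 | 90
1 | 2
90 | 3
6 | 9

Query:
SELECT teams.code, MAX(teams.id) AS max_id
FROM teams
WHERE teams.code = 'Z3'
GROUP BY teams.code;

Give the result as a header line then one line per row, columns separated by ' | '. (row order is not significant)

After WHERE (1 rows):
teams.code | teams.kind | teams.id | teams.name
Z3 | gold | 4 | bob
After GROUP BY (1 rows):
teams.code | max_id
Z3 | 4

== RESULT ==
teams.code | max_id
Z3 | 4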